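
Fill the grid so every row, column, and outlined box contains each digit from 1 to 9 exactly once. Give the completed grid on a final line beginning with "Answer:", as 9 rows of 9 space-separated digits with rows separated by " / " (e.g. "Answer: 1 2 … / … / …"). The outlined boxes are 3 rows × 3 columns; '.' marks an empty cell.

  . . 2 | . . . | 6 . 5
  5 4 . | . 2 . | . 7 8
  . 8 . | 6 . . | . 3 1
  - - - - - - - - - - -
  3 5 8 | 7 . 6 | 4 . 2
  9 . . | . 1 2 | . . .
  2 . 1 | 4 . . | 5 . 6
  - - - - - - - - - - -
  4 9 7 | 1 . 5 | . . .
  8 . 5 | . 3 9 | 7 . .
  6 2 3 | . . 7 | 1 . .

Step 1. [r1c8∈{4,9}] in box 3, 4 fits only at r1c8, so r1c8=4.
Step 2. [r9c4∈{8}] only 8 remains possible at r9c4, so r9c4=8.
Step 3. [r1c2∈{1,3,7}] col 2 places 3 nowhere but r1c2 ⇒ r1c2=3.
Step 4. [r4c5∈{9}] r4c5 has the single candidate 9 ⇒ r4c5=9.
Step 5. [r6c6∈{3,8}] r6c6 is the only open cell in row 6 admitting 3. So r6c6=3.
Step 6. [r2c7∈{9}] r2c7's peers cover all but 9, so r2c7=9.
Step 7. [r5c8∈{8}] only 8 remains possible at r5c8. So r5c8=8.
Step 8. [r3c1∈{7}] r3c1 is down to just 7, so r3c1=7.
Step 9. [r5c7∈{3}] r5c7's peers cover all but 3 ⇒ r5c7=3.
Step 10. [r9c5∈{4}] r9c5 is down to just 4. So r9c5=4.
Step 11. [r1c6∈{1,8}] across col 6, 8 lands solely at r1c6, so r1c6=8.
Step 12. [r8c8∈{2,6}] across row 8, 6 lands solely at r8c8. So r8c8=6.
Step 13. [r5c2∈{6,7}] in col 2, 6 fits only at r5c2 ⇒ r5c2=6.
Step 14. [r9c8∈{5,9}] in row 9, 5 fits only at r9c8, so r9c8=5.
Step 15. [r7c8∈{2}] nothing but 2 survives at r7c8, so r7c8=2.
Step 16. [r8c4∈{2}] r8c4's peers cover all but 2, so r8c4=2.
Step 17. [r5c3∈{4}] r5c3 is down to just 4, so r5c3=4.
Step 18. [r1c4∈{9}] r1c4 is down to just 9, so r1c4=9.
Step 19. [r2c4∈{3}] r2c4 has the single candidate 3. So r2c4=3.
Step 20. [r5c9∈{7}] r5c9 is down to just 7, so r5c9=7.
Step 21. [r1c5∈{7}] r1c5 is down to just 7 ⇒ r1c5=7.
Step 22. [r6c2∈{7}] only 7 remains possible at r6c2 ⇒ r6c2=7.
Step 23. [r3c6∈{4}] only 4 remains possible at r3c6. So r3c6=4.
Step 24. [r2c3∈{6}] r2c3 has the single candidate 6. So r2c3=6.
Step 25. [r8c2∈{1}] r8c2's peers cover all but 1. So r8c2=1.
Step 26. [r1c1∈{1}] only 1 remains possible at r1c1, so r1c1=1.
Step 27. [r3c7∈{2}] r3c7 is down to just 2, so r3c7=2.
Step 28. [r2c6∈{1}] r2c6 has the single candidate 1, so r2c6=1.
Step 29. [r8c9∈{4}] nothing but 4 survives at r8c9, so r8c9=4.
Step 30. [r7c9∈{3}] r7c9 has the single candidate 3, so r7c9=3.
Step 31. [r6c5∈{8}] r6c5 is down to just 8, so r6c5=8.
Step 32. [r5c4∈{5}] only 5 remains possible at r5c4. So r5c4=5.
Step 33. [r6c8∈{9}] r6c8 is down to just 9 ⇒ r6c8=9.
Step 34. [r7c5∈{6}] r7c5 is down to just 6, so r7c5=6.
Step 35. [r3c3∈{9}] r3c3's peers cover all but 9. So r3c3=9.
Step 36. [r4c8∈{1}] r4c8 is down to just 1 ⇒ r4c8=1.
Step 37. [r7c7∈{8}] only 8 remains possible at r7c7. So r7c7=8.
Step 38. [r3c5∈{5}] only 5 remains possible at r3c5, so r3c5=5.
Step 39. [r9c9∈{9}] nothing but 9 survives at r9c9, so r9c9=9.

Answer: 1 3 2 9 7 8 6 4 5 / 5 4 6 3 2 1 9 7 8 / 7 8 9 6 5 4 2 3 1 / 3 5 8 7 9 6 4 1 2 / 9 6 4 5 1 2 3 8 7 / 2 7 1 4 8 3 5 9 6 / 4 9 7 1 6 5 8 2 3 / 8 1 5 2 3 9 7 6 4 / 6 2 3 8 4 7 1 5 9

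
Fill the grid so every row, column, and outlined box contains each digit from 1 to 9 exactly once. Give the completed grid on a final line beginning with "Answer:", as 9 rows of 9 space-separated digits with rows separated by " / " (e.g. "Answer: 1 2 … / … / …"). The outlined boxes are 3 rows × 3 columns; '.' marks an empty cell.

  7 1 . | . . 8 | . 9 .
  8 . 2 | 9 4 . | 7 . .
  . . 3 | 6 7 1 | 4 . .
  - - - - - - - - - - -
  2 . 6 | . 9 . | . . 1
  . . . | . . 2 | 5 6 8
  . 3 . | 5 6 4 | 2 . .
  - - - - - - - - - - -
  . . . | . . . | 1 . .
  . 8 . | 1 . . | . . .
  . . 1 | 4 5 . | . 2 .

Step 1. [r7c2∈{2,4,5,6,7,9}] across col 2, 2 lands solely at r7c2, so r7c2=2.
Step 2. [r4c7∈{3}] r4c7's peers cover all but 3 ⇒ r4c7=3.
Step 3. [r4c6∈{7}] r4c6's peers cover all but 7, so r4c6=7.
Step 4. [r6c9∈{7,9}] box 6 places 9 nowhere but r6c9, so r6c9=9.
Step 5. [r7c4∈{3,7,8}] across col 4, 7 lands solely at r7c4 ⇒ r7c4=7.
Step 6. [r1c3∈{4,5}] 4 has one home in row 1: r1c3 ⇒ r1c3=4.
Step 7. [r1c9∈{2,3,5,6}] 5 has one home in row 1: r1c9 ⇒ r1c9=5.
Step 8. [r9c7∈{6,8,9}] in row 9, 8 fits only at r9c7, so r9c7=8.
Step 9. [r8c7∈{6,9}] col 7 places 9 nowhere but r8c7. So r8c7=9.
Step 10. [r4c8∈{4}] r4c8 is down to just 4. So r4c8=4.
Step 11. [r2c2∈{5,6}] r2c2 is the only open cell in box 1 admitting 6, so r2c2=6.
Step 12. [r2c9∈{3}] r2c9's peers cover all but 3, so r2c9=3.
Step 13. [r5c2∈{4,7,9}] col 2 places 4 nowhere but r5c2, so r5c2=4.
Step 14. [r9c2∈{7,9}] across col 2, 7 lands solely at r9c2. So r9c2=7.
Step 15. [r9c9∈{6}] nothing but 6 survives at r9c9. So r9c9=6.
Step 16. [r8c3∈{5}] only 5 remains possible at r8c3. So r8c3=5.
Step 17. [r7c3∈{9}] only 9 remains possible at r7c3. So r7c3=9.
Step 18. [r9c1∈{3}] r9c1 is down to just 3. So r9c1=3.
Step 19. [r8c9∈{4,7}] in col 9, 7 fits only at r8c9, so r8c9=7.
Step 20. [r8c8∈{3}] r8c8 is down to just 3. So r8c8=3.
Step 21. [r3c1∈{5,9}] col 1 places 5 nowhere but r3c1 ⇒ r3c1=5.
Step 22. [r5c5∈{1,3}] col 5 places 1 nowhere but r5c5 ⇒ r5c5=1.
Step 23. [r8c6∈{6}] r8c6 is down to just 6 ⇒ r8c6=6.
Step 24. [r1c4∈{2,3}] 2 has one home in col 4: r1c4, so r1c4=2.
Step 25. [r6c3∈{7,8}] across row 6, 8 lands solely at r6c3. So r6c3=8.
Step 26. [r7c6∈{3}] nothing but 3 survives at r7c6. So r7c6=3.
Step 27. [r7c1∈{4,6}] 6 has one home in row 7: r7c1. So r7c1=6.
Step 28. [r8c5∈{2}] r8c5 is down to just 2, so r8c5=2.
Step 29. [r4c2∈{5}] r4c2 is down to just 5. So r4c2=5.
Step 30. [r3c9∈{2}] nothing but 2 survives at r3c9 ⇒ r3c9=2.
Step 31. [r6c8∈{7}] nothing but 7 survives at r6c8. So r6c8=7.
Step 32. [r5c4∈{3}] r5c4 has the single candidate 3 ⇒ r5c4=3.
Step 33. [r1c7∈{6}] r1c7 has the single candidate 6, so r1c7=6.
Step 34. [r7c8∈{5}] r7c8 has the single candidate 5. So r7c8=5.
Step 35. [r9c6∈{9}] r9c6 has the single candidate 9 ⇒ r9c6=9.
Step 36. [r4c4∈{8}] r4c4 is down to just 8 ⇒ r4c4=8.
Step 37. [r6c1∈{1}] nothing but 1 survives at r6c1. So r6c1=1.
Step 38. [r8c1∈{4}] only 4 remains possible at r8c1. So r8c1=4.
Step 39. [r2c8∈{1}] nothing but 1 survives at r2c8 ⇒ r2c8=1.
Step 40. [r3c8∈{8}] r3c8's peers cover all but 8, so r3c8=8.
Step 41. [r3c2∈{9}] only 9 remains possible at r3c2. So r3c2=9.
Step 42. [r5c1∈{9}] only 9 remains possible at r5c1 ⇒ r5c1=9.
Step 43. [r7c9∈{4}] nothing but 4 survives at r7c9, so r7c9=4.
Step 44. [r7c5∈{8}] only 8 remains possible at r7c5. So r7c5=8.
Step 45. [r1c5∈{3}] nothing but 3 survives at r1c5 ⇒ r1c5=3.
Step 46. [r2c6∈{5}] r2c6 has the single candidate 5. So r2c6=5.
Step 47. [r5c3∈{7}] r5c3 has the single candidate 7 ⇒ r5c3=7.

Answer: 7 1 4 2 3 8 6 9 5 / 8 6 2 9 4 5 7 1 3 / 5 9 3 6 7 1 4 8 2 / 2 5 6 8 9 7 3 4 1 / 9 4 7 3 1 2 5 6 8 / 1 3 8 5 6 4 2 7 9 / 6 2 9 7 8 3 1 5 4 / 4 8 5 1 2 6 9 3 7 / 3 7 1 4 5 9 8 2 6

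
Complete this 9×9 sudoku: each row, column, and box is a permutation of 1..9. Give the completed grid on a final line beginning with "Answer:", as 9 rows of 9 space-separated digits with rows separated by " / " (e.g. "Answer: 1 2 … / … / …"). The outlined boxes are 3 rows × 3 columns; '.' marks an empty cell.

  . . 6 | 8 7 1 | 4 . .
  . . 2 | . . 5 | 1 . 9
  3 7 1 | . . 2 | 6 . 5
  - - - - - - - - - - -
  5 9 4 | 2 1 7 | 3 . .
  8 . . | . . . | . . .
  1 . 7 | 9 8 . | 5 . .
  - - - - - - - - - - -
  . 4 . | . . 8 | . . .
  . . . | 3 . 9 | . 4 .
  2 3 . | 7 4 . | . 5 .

Step 1. [r9c6∈{6}] r9c6 is down to just 6, so r9c6=6.
Step 2. [r9c9∈{1,8}] row 9 places 1 nowhere but r9c9 ⇒ r9c9=1.
Step 3. [r5c8∈{1,2,6,7,9}] in row 5, 1 fits only at r5c8, so r5c8=1.
Step 4. [r7c8∈{2,3,6,7,9}] in col 8, 9 fits only at r7c8, so r7c8=9.
Step 5. [r7c9∈{2,3,6,7}] in row 7, 3 fits only at r7c9, so r7c9=3.
Step 6. [r8c9∈{2,6,7,8}] across box 9, 6 lands solely at r8c9. So r8c9=6.
Step 7. [r7c3∈{5}] nothing but 5 survives at r7c3, so r7c3=5.
Step 8. [r1c9∈{2}] only 2 remains possible at r1c9 ⇒ r1c9=2.
Step 9. [r6c6∈{3,4}] row 6 places 3 nowhere but r6c6 ⇒ r6c6=3.
Step 10. [r8c3∈{8}] only 8 remains possible at r8c3 ⇒ r8c3=8.
Step 11. [r6c8∈{2,6}] col 8 places 2 nowhere but r6c8 ⇒ r6c8=2.
Step 12. [r5c4∈{4,5,6}] 5 has one home in col 4: r5c4, so r5c4=5.
Step 13. [r5c9∈{4,7}] r5c9 is the only open cell in col 9 admitting 7. So r5c9=7.
Step 14. [r8c1∈{7}] nothing but 7 survives at r8c1, so r8c1=7.
Step 15. [r5c5∈{6}] r5c5 is down to just 6 ⇒ r5c5=6.
Step 16. [r2c8∈{3,7,8}] r2c8 is the only open cell in row 2 admitting 7, so r2c8=7.
Step 17. [r7c5∈{2}] nothing but 2 survives at r7c5 ⇒ r7c5=2.
Step 18. [r3c4∈{4}] r3c4 is down to just 4. So r3c4=4.
Step 19. [r3c8∈{8}] nothing but 8 survives at r3c8. So r3c8=8.
Step 20. [r4c9∈{8}] r4c9 is down to just 8, so r4c9=8.
Step 21. [r2c4∈{6}] r2c4's peers cover all but 6. So r2c4=6.
Step 22. [r3c5∈{9}] nothing but 9 survives at r3c5. So r3c5=9.
Step 23. [r9c3∈{9}] only 9 remains possible at r9c3, so r9c3=9.
Step 24. [r5c2∈{2}] only 2 remains possible at r5c2 ⇒ r5c2=2.
Step 25. [r7c4∈{1}] nothing but 1 survives at r7c4. So r7c4=1.
Step 26. [r1c2∈{5}] nothing but 5 survives at r1c2, so r1c2=5.
Step 27. [r8c7∈{2}] nothing but 2 survives at r8c7, so r8c7=2.
Step 28. [r8c2∈{1}] r8c2 is down to just 1, so r8c2=1.
Step 29. [r5c3∈{3}] only 3 remains possible at r5c3. So r5c3=3.
Step 30. [r7c1∈{6}] nothing but 6 survives at r7c1, so r7c1=6.
Step 31. [r5c7∈{9}] only 9 remains possible at r5c7, so r5c7=9.
Step 32. [r5c6∈{4}] only 4 remains possible at r5c6 ⇒ r5c6=4.
Step 33. [r7c7∈{7}] only 7 remains possible at r7c7 ⇒ r7c7=7.
Step 34. [r8c5∈{5}] r8c5 has the single candidate 5 ⇒ r8c5=5.
Step 35. [r6c2∈{6}] r6c2's peers cover all but 6, so r6c2=6.
Step 36. [r2c5∈{3}] r2c5 is down to just 3 ⇒ r2c5=3.
Step 37. [r2c1∈{4}] nothing but 4 survives at r2c1, so r2c1=4.
Step 38. [r6c9∈{4}] r6c9's peers cover all but 4 ⇒ r6c9=4.
Step 39. [r1c8∈{3}] only 3 remains possible at r1c8, so r1c8=3.
Step 40. [r4c8∈{6}] r4c8's peers cover all but 6 ⇒ r4c8=6.
Step 41. [r1c1∈{9}] nothing but 9 survives at r1c1. So r1c1=9.
Step 42. [r9c7∈{8}] only 8 remains possible at r9c7 ⇒ r9c7=8.
Step 43. [r2c2∈{8}] only 8 remains possible at r2c2. So r2c2=8.

Answer: 9 5 6 8 7 1 4 3 2 / 4 8 2 6 3 5 1 7 9 / 3 7 1 4 9 2 6 8 5 / 5 9 4 2 1 7 3 6 8 / 8 2 3 5 6 4 9 1 7 / 1 6 7 9 8 3 5 2 4 / 6 4 5 1 2 8 7 9 3 / 7 1 8 3 5 9 2 4 6 / 2 3 9 7 4 6 8 5 1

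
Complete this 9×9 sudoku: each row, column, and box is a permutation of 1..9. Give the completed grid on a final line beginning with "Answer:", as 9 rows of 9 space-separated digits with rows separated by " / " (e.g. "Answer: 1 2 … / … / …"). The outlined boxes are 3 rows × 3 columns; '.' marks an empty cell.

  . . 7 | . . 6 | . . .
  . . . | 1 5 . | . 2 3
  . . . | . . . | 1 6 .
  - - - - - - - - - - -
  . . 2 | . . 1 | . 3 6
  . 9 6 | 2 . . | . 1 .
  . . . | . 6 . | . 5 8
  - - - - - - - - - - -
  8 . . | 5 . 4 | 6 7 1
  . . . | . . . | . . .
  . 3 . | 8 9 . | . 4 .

Step 1. [r8c7∈{2,3,5,8,9}] in col 7, 3 fits only at r8c7. So r8c7=3.
Step 2. [r9c1∈{1,2,5,6,7}] r9c1 is the only open cell in row 9 admitting 6, so r9c1=6.
Step 3. [r9c6∈{2,7}] in row 9, 7 fits only at r9c6. So r9c6=7.
Step 4. [r2c7∈{4,7,8,9}] in row 2, 7 fits only at r2c7 ⇒ r2c7=7.
Step 5. [r4c2∈{4,5,7,8}] across box 4, 8 lands solely at r4c2, so r4c2=8.
Step 6. [r8c6∈{2}] only 2 remains possible at r8c6 ⇒ r8c6=2.
Step 7. [r4c1∈{4,5,7}] across row 4, 5 lands solely at r4c1, so r4c1=5.
Step 8. [r5c7∈{4}] r5c7 has the single candidate 4. So r5c7=4.
Step 9. [r9c3∈{1,5}] row 9 places 1 nowhere but r9c3 ⇒ r9c3=1.
Step 10. [r7c3∈{9}] nothing but 9 survives at r7c3 ⇒ r7c3=9.
Step 11. [r1c7∈{5,8,9}] col 7 places 8 nowhere but r1c7, so r1c7=8.
Step 12. [r1c8∈{9}] r1c8's peers cover all but 9. So r1c8=9.
Step 13. [r9c7∈{2,5}] in col 7, 5 fits only at r9c7, so r9c7=5.
Step 14. [r7c5∈{3}] r7c5 is down to just 3, so r7c5=3.
Step 15. [r5c6∈{3,5,8}] row 5 places 5 nowhere but r5c6, so r5c6=5.
Step 16. [r5c1∈{3,7}] in row 5, 3 fits only at r5c1 ⇒ r5c1=3.
Step 17. [r6c3∈{4}] r6c3 is down to just 4. So r6c3=4.
Step 18. [r3c3∈{3,5,8}] 3 has one home in col 3: r3c3. So r3c3=3.
Step 19. [r6c6∈{3,9}] across col 6, 3 lands solely at r6c6, so r6c6=3.
Step 20. [r5c5∈{7,8}] in row 5, 8 fits only at r5c5, so r5c5=8.
Step 21. [r7c2∈{2}] r7c2 is down to just 2 ⇒ r7c2=2.
Step 22. [r3c6∈{8,9}] r3c6 is the only open cell in row 3 admitting 8. So r3c6=8.
Step 23. [r2c6∈{9}] r2c6 is down to just 9, so r2c6=9.
Step 24. [r2c1∈{4}] nothing but 4 survives at r2c1 ⇒ r2c1=4.
Step 25. [r3c2∈{5}] r3c2's peers cover all but 5, so r3c2=5.
Step 26. [r3c9∈{4}] r3c9's peers cover all but 4 ⇒ r3c9=4.
Step 27. [r3c4∈{7}] r3c4 has the single candidate 7. So r3c4=7.
Step 28. [r1c2∈{1}] r1c2 is down to just 1, so r1c2=1.
Step 29. [r6c2∈{7}] only 7 remains possible at r6c2 ⇒ r6c2=7.
Step 30. [r4c7∈{9}] r4c7's peers cover all but 9, so r4c7=9.
Step 31. [r1c1∈{2}] r1c1's peers cover all but 2. So r1c1=2.
Step 32. [r4c4∈{4}] r4c4 is down to just 4 ⇒ r4c4=4.
Step 33. [r8c3∈{5}] r8c3 is down to just 5 ⇒ r8c3=5.
Step 34. [r1c5∈{4}] only 4 remains possible at r1c5. So r1c5=4.
Step 35. [r6c4∈{9}] only 9 remains possible at r6c4, so r6c4=9.
Step 36. [r8c5∈{1}] only 1 remains possible at r8c5. So r8c5=1.
Step 37. [r4c5∈{7}] nothing but 7 survives at r4c5 ⇒ r4c5=7.
Step 38. [r8c4∈{6}] only 6 remains possible at r8c4. So r8c4=6.
Step 39. [r1c9∈{5}] only 5 remains possible at r1c9 ⇒ r1c9=5.
Step 40. [r9c9∈{2}] r9c9 is down to just 2. So r9c9=2.
Step 41. [r2c2∈{6}] nothing but 6 survives at r2c2 ⇒ r2c2=6.
Step 42. [r3c5∈{2}] only 2 remains possible at r3c5. So r3c5=2.
Step 43. [r6c7∈{2}] r6c7 is down to just 2. So r6c7=2.
Step 44. [r8c8∈{8}] only 8 remains possible at r8c8. So r8c8=8.
Step 45. [r1c4∈{3}] nothing but 3 survives at r1c4, so r1c4=3.
Step 46. [r6c1∈{1}] only 1 remains possible at r6c1, so r6c1=1.
Step 47. [r8c2∈{4}] r8c2 is down to just 4 ⇒ r8c2=4.
Step 48. [r2c3∈{8}] nothing but 8 survives at r2c3 ⇒ r2c3=8.
Step 49. [r3c1∈{9}] r3c1's peers cover all but 9 ⇒ r3c1=9.
Step 50. [r8c9∈{9}] only 9 remains possible at r8c9. So r8c9=9.
Step 51. [r5c9∈{7}] r5c9 has the single candidate 7, so r5c9=7.
Step 52. [r8c1∈{7}] only 7 remains possible at r8c1, so r8c1=7.

Answer: 2 1 7 3 4 6 8 9 5 / 4 6 8 1 5 9 7 2 3 / 9 5 3 7 2 8 1 6 4 / 5 8 2 4 7 1 9 3 6 / 3 9 6 2 8 5 4 1 7 / 1 7 4 9 6 3 2 5 8 / 8 2 9 5 3 4 6 7 1 / 7 4 5 6 1 2 3 8 9 / 6 3 1 8 9 7 5 4 2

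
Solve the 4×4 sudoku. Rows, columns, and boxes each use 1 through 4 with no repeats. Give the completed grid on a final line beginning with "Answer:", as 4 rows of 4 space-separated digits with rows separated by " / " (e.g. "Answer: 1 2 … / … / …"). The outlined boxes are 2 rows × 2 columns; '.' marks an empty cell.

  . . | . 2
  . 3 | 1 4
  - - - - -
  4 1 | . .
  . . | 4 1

Step 1. [r3c3∈{2,3}] in row 3, 2 fits only at r3c3 ⇒ r3c3=2.
Step 2. [r4c1∈{2,3}] across row 4, 3 lands solely at r4c1, so r4c1=3.
Step 3. [r1c2∈{4}] r1c2 is down to just 4, so r1c2=4.
Step 4. [r4c2∈{2}] only 2 remains possible at r4c2, so r4c2=2.
Step 5. [r3c4∈{3}] r3c4's peers cover all but 3 ⇒ r3c4=3.
Step 6. [r2c1∈{2}] only 2 remains possible at r2c1, so r2c1=2.
Step 7. [r1c1∈{1}] only 1 remains possible at r1c1, so r1c1=1.
Step 8. [r1c3∈{3}] r1c3 is down to just 3 ⇒ r1c3=3.

Answer: 1 4 3 2 / 2 3 1 4 / 4 1 2 3 / 3 2 4 1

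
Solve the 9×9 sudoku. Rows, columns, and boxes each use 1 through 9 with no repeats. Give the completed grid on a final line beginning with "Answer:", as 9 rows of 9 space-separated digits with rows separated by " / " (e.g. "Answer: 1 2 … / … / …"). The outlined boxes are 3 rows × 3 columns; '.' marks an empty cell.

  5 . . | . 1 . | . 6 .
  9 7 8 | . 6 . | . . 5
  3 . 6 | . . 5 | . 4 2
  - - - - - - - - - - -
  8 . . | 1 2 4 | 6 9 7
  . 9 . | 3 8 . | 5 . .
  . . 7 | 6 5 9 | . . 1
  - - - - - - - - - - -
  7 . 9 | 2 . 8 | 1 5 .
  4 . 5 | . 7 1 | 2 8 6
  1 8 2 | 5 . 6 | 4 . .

Step 1. [r7c9∈{3}] r7c9 is down to just 3 ⇒ r7c9=3.
Step 2. [r3c5∈{9}] nothing but 9 survives at r3c5, so r3c5=9.
Step 3. [r1c7∈{3,7,8,9}] col 7 places 9 nowhere but r1c7, so r1c7=9.
Step 4. [r6c2∈{2,3,4}] row 6 places 4 nowhere but r6c2 ⇒ r6c2=4.
Step 5. [r1c6∈{2,3,7}] across row 1, 3 lands solely at r1c6, so r1c6=3.
Step 6. [r1c4∈{4,7,8}] 7 has one home in row 1: r1c4, so r1c4=7.
Step 7. [r6c1∈{2}] nothing but 2 survives at r6c1, so r6c1=2.
Step 8. [r6c7∈{3,8}] across row 6, 8 lands solely at r6c7 ⇒ r6c7=8.
Step 9. [r4c2∈{3,5}] row 4 places 5 nowhere but r4c2, so r4c2=5.
Step 10. [r6c8∈{3}] r6c8 has the single candidate 3, so r6c8=3.
Step 11. [r1c3∈{4}] only 4 remains possible at r1c3 ⇒ r1c3=4.
Step 12. [r4c3∈{3}] r4c3's peers cover all but 3, so r4c3=3.
Step 13. [r3c7∈{7}] only 7 remains possible at r3c7 ⇒ r3c7=7.
Step 14. [r1c2∈{2}] only 2 remains possible at r1c2 ⇒ r1c2=2.
Step 15. [r8c2∈{3}] nothing but 3 survives at r8c2, so r8c2=3.
Step 16. [r2c8∈{1}] nothing but 1 survives at r2c8. So r2c8=1.
Step 17. [r5c8∈{2}] r5c8 has the single candidate 2. So r5c8=2.
Step 18. [r2c6∈{2}] r2c6 has the single candidate 2, so r2c6=2.
Step 19. [r5c6∈{7}] only 7 remains possible at r5c6, so r5c6=7.
Step 20. [r7c5∈{4}] only 4 remains possible at r7c5. So r7c5=4.
Step 21. [r7c2∈{6}] r7c2's peers cover all but 6 ⇒ r7c2=6.
Step 22. [r5c1∈{6}] r5c1 is down to just 6 ⇒ r5c1=6.
Step 23. [r3c4∈{8}] r3c4 has the single candidate 8. So r3c4=8.
Step 24. [r9c5∈{3}] r9c5's peers cover all but 3. So r9c5=3.
Step 25. [r1c9∈{8}] r1c9 has the single candidate 8. So r1c9=8.
Step 26. [r9c9∈{9}] r9c9's peers cover all but 9. So r9c9=9.
Step 27. [r3c2∈{1}] nothing but 1 survives at r3c2. So r3c2=1.
Step 28. [r8c4∈{9}] r8c4 is down to just 9, so r8c4=9.
Step 29. [r2c7∈{3}] nothing but 3 survives at r2c7 ⇒ r2c7=3.
Step 30. [r5c9∈{4}] r5c9 has the single candidate 4. So r5c9=4.
Step 31. [r2c4∈{4}] nothing but 4 survives at r2c4 ⇒ r2c4=4.
Step 32. [r9c8∈{7}] nothing but 7 survives at r9c8, so r9c8=7.
Step 33. [r5c3∈{1}] r5c3 is down to just 1 ⇒ r5c3=1.

Answer: 5 2 4 7 1 3 9 6 8 / 9 7 8 4 6 2 3 1 5 / 3 1 6 8 9 5 7 4 2 / 8 5 3 1 2 4 6 9 7 / 6 9 1 3 8 7 5 2 4 / 2 4 7 6 5 9 8 3 1 / 7 6 9 2 4 8 1 5 3 / 4 3 5 9 7 1 2 8 6 / 1 8 2 5 3 6 4 7 9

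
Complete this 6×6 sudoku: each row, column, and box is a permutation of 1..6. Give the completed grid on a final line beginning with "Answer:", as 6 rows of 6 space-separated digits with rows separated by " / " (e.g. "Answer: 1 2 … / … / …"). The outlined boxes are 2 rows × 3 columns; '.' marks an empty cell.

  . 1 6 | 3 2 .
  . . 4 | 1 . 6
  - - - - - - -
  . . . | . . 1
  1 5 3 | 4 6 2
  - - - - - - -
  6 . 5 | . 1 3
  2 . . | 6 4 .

Step 1. [r2c5∈{5}] only 5 remains possible at r2c5, so r2c5=5.
Step 2. [r3c2∈{2,4,6}] r3c2 is the only open cell in row 3 admitting 6, so r3c2=6.
Step 3. [r6c2∈{3}] r6c2 is down to just 3, so r6c2=3.
Step 4. [r2c1∈{3}] only 3 remains possible at r2c1, so r2c1=3.
Step 5. [r6c3∈{1}] r6c3's peers cover all but 1, so r6c3=1.
Step 6. [r3c1∈{4}] only 4 remains possible at r3c1, so r3c1=4.
Step 7. [r3c5∈{3}] nothing but 3 survives at r3c5. So r3c5=3.
Step 8. [r2c2∈{2}] r2c2's peers cover all but 2. So r2c2=2.
Step 9. [r1c1∈{5}] r1c1 is down to just 5, so r1c1=5.
Step 10. [r5c4∈{2}] r5c4's peers cover all but 2. So r5c4=2.
Step 11. [r5c2∈{4}] r5c2's peers cover all but 4, so r5c2=4.
Step 12. [r3c4∈{5}] r3c4's peers cover all but 5 ⇒ r3c4=5.
Step 13. [r6c6∈{5}] nothing but 5 survives at r6c6. So r6c6=5.
Step 14. [r1c6∈{4}] r1c6 has the single candidate 4, so r1c6=4.
Step 15. [r3c3∈{2}] r3c3 is down to just 2, so r3c3=2.

Answer: 5 1 6 3 2 4 / 3 2 4 1 5 6 / 4 6 2 5 3 1 / 1 5 3 4 6 2 / 6 4 5 2 1 3 / 2 3 1 6 4 5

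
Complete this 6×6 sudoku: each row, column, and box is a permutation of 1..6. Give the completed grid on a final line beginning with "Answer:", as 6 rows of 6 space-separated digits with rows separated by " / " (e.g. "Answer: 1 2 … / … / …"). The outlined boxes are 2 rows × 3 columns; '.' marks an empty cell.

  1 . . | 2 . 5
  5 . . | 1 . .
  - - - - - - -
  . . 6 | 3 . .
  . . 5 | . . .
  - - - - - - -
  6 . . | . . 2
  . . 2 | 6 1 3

Step 1. [r4c4∈{4}] r4c4 has the single candidate 4 ⇒ r4c4=4.
Step 2. [r2c2∈{2,3,4,6}] r2c2 is the only open cell in row 2 admitting 2, so r2c2=2.
Step 3. [r5c5∈{4,5}] box 6 places 4 nowhere but r5c5 ⇒ r5c5=4.
Step 4. [r1c2∈{3,4,6}] 6 has one home in col 2: r1c2, so r1c2=6.
Step 5. [r2c6∈{4,6}] in col 6, 4 fits only at r2c6. So r2c6=4.
Step 6. [r2c3∈{3}] r2c3's peers cover all but 3. So r2c3=3.
Step 7. [r5c2∈{1,3,5}] row 5 places 3 nowhere but r5c2. So r5c2=3.
Step 8. [r6c1∈{4}] only 4 remains possible at r6c1. So r6c1=4.
Step 9. [r4c6∈{1,6}] in col 6, 6 fits only at r4c6 ⇒ r4c6=6.
Step 10. [r4c5∈{2}] nothing but 2 survives at r4c5. So r4c5=2.
Step 11. [r4c2∈{1}] r4c2 is down to just 1, so r4c2=1.
Step 12. [r6c2∈{5}] only 5 remains possible at r6c2, so r6c2=5.
Step 13. [r5c4∈{5}] r5c4's peers cover all but 5. So r5c4=5.
Step 14. [r2c5∈{6}] r2c5's peers cover all but 6, so r2c5=6.
Step 15. [r3c5∈{5}] only 5 remains possible at r3c5 ⇒ r3c5=5.
Step 16. [r3c6∈{1}] r3c6's peers cover all but 1. So r3c6=1.
Step 17. [r3c1∈{2}] r3c1's peers cover all but 2 ⇒ r3c1=2.
Step 18. [r1c3∈{4}] nothing but 4 survives at r1c3 ⇒ r1c3=4.
Step 19. [r4c1∈{3}] r4c1 has the single candidate 3 ⇒ r4c1=3.
Step 20. [r3c2∈{4}] r3c2 has the single candidate 4. So r3c2=4.
Step 21. [r5c3∈{1}] r5c3 is down to just 1. So r5c3=1.
Step 22. [r1c5∈{3}] r1c5 is down to just 3 ⇒ r1c5=3.

Answer: 1 6 4 2 3 5 / 5 2 3 1 6 4 / 2 4 6 3 5 1 / 3 1 5 4 2 6 / 6 3 1 5 4 2 / 4 5 2 6 1 3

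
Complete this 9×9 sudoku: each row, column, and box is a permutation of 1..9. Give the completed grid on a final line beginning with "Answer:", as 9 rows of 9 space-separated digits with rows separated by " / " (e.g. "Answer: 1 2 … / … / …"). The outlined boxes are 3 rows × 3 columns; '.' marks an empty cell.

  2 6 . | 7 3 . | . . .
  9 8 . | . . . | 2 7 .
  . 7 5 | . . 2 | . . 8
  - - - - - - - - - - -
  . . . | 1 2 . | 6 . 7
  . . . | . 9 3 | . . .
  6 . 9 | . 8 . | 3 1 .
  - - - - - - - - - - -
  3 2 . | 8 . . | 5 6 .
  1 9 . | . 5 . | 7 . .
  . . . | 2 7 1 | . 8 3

Step 1. [r3c1∈{4}] nothing but 4 survives at r3c1. So r3c1=4.
Step 2. [r5c3∈{1,2,4,7,8}] in col 3, 2 fits only at r5c3. So r5c3=2.
Step 3. [r2c9∈{1,4,5,6}] in col 9, 6 fits only at r2c9, so r2c9=6.
Step 4. [r7c5∈{4}] nothing but 4 survives at r7c5, so r7c5=4.
Step 5. [r9c7∈{4,9}] in row 9, 9 fits only at r9c7, so r9c7=9.
Step 6. [r1c9∈{1,4,5,9}] 9 has one home in col 9: r1c9 ⇒ r1c9=9.
Step 7. [r5c4∈{4,5,6}] across row 5, 6 lands solely at r5c4, so r5c4=6.
Step 8. [r1c8∈{4,5}] across box 3, 5 lands solely at r1c8, so r1c8=5.
Step 9. [r5c8∈{4}] only 4 remains possible at r5c8 ⇒ r5c8=4.
Step 10. [r9c1∈{5}] r9c1 has the single candidate 5, so r9c1=5.
Step 11. [r9c2∈{4}] r9c2 has the single candidate 4. So r9c2=4.
Step 12. [r6c2∈{5}] nothing but 5 survives at r6c2. So r6c2=5.
Step 13. [r6c4∈{4}] r6c4 has the single candidate 4, so r6c4=4.
Step 14. [r1c3∈{1}] nothing but 1 survives at r1c3, so r1c3=1.
Step 15. [r4c3∈{3,4,8}] in row 4, 4 fits only at r4c3, so r4c3=4.
Step 16. [r2c6∈{4,5}] in row 2, 4 fits only at r2c6. So r2c6=4.
Step 17. [r8c6∈{6}] nothing but 6 survives at r8c6, so r8c6=6.
Step 18. [r3c5∈{1,6}] r3c5 is the only open cell in row 3 admitting 6. So r3c5=6.
Step 19. [r5c1∈{7,8}] row 5 places 7 nowhere but r5c1. So r5c1=7.
Step 20. [r8c9∈{2,4}] row 8 places 4 nowhere but r8c9. So r8c9=4.
Step 21. [r3c8∈{3}] r3c8 is down to just 3 ⇒ r3c8=3.
Step 22. [r8c4∈{3}] r8c4's peers cover all but 3, so r8c4=3.
Step 23. [r5c2∈{1}] r5c2's peers cover all but 1 ⇒ r5c2=1.
Step 24. [r3c4∈{9}] r3c4 has the single candidate 9. So r3c4=9.
Step 25. [r2c3∈{3}] r2c3's peers cover all but 3. So r2c3=3.
Step 26. [r4c6∈{5}] nothing but 5 survives at r4c6 ⇒ r4c6=5.
Step 27. [r6c6∈{7}] r6c6's peers cover all but 7, so r6c6=7.
Step 28. [r5c7∈{8}] r5c7 has the single candidate 8. So r5c7=8.
Step 29. [r9c3∈{6}] r9c3's peers cover all but 6, so r9c3=6.
Step 30. [r3c7∈{1}] r3c7 has the single candidate 1, so r3c7=1.
Step 31. [r6c9∈{2}] r6c9 has the single candidate 2 ⇒ r6c9=2.
Step 32. [r1c7∈{4}] only 4 remains possible at r1c7 ⇒ r1c7=4.
Step 33. [r7c9∈{1}] r7c9 has the single candidate 1 ⇒ r7c9=1.
Step 34. [r5c9∈{5}] r5c9's peers cover all but 5 ⇒ r5c9=5.
Step 35. [r4c2∈{3}] only 3 remains possible at r4c2. So r4c2=3.
Step 36. [r7c3∈{7}] r7c3 has the single candidate 7. So r7c3=7.
Step 37. [r7c6∈{9}] r7c6 has the single candidate 9. So r7c6=9.
Step 38. [r4c1∈{8}] r4c1 has the single candidate 8 ⇒ r4c1=8.
Step 39. [r4c8∈{9}] r4c8 is down to just 9, so r4c8=9.
Step 40. [r2c5∈{1}] r2c5 is down to just 1. So r2c5=1.
Step 41. [r8c8∈{2}] r8c8 has the single candidate 2 ⇒ r8c8=2.
Step 42. [r1c6∈{8}] nothing but 8 survives at r1c6, so r1c6=8.
Step 43. [r8c3∈{8}] nothing but 8 survives at r8c3, so r8c3=8.
Step 44. [r2c4∈{5}] r2c4 has the single candidate 5 ⇒ r2c4=5.

Answer: 2 6 1 7 3 8 4 5 9 / 9 8 3 5 1 4 2 7 6 / 4 7 5 9 6 2 1 3 8 / 8 3 4 1 2 5 6 9 7 / 7 1 2 6 9 3 8 4 5 / 6 5 9 4 8 7 3 1 2 / 3 2 7 8 4 9 5 6 1 / 1 9 8 3 5 6 7 2 4 / 5 4 6 2 7 1 9 8 3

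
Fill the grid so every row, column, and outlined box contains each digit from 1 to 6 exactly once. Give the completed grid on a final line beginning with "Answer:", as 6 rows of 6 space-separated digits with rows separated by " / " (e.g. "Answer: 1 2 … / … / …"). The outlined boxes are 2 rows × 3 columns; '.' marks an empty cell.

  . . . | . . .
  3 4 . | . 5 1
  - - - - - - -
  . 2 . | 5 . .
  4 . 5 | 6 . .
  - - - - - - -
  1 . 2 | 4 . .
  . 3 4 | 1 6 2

Step 1. [r1c6∈{3,4,6}] 6 has one home in col 6: r1c6. So r1c6=6.
Step 2. [r5c5∈{3}] only 3 remains possible at r5c5. So r5c5=3.
Step 3. [r4c2∈{1}] r4c2's peers cover all but 1 ⇒ r4c2=1.
Step 4. [r1c1∈{2,5}] 2 has one home in col 1: r1c1, so r1c1=2.
Step 5. [r3c6∈{3,4}] col 6 places 4 nowhere but r3c6, so r3c6=4.
Step 6. [r2c3∈{6}] only 6 remains possible at r2c3 ⇒ r2c3=6.
Step 7. [r1c2∈{5}] only 5 remains possible at r1c2. So r1c2=5.
Step 8. [r3c1∈{6}] only 6 remains possible at r3c1, so r3c1=6.
Step 9. [r3c5∈{1}] r3c5 is down to just 1, so r3c5=1.
Step 10. [r5c2∈{6}] nothing but 6 survives at r5c2. So r5c2=6.
Step 11. [r3c3∈{3}] nothing but 3 survives at r3c3. So r3c3=3.
Step 12. [r5c6∈{5}] nothing but 5 survives at r5c6, so r5c6=5.
Step 13. [r1c5∈{4}] r1c5 has the single candidate 4 ⇒ r1c5=4.
Step 14. [r2c4∈{2}] r2c4 is down to just 2 ⇒ r2c4=2.
Step 15. [r4c5∈{2}] r4c5 is down to just 2, so r4c5=2.
Step 16. [r6c1∈{5}] r6c1's peers cover all but 5, so r6c1=5.
Step 17. [r4c6∈{3}] r4c6 is down to just 3. So r4c6=3.
Step 18. [r1c3∈{1}] nothing but 1 survives at r1c3, so r1c3=1.
Step 19. [r1c4∈{3}] nothing but 3 survives at r1c4. So r1c4=3.

Answer: 2 5 1 3 4 6 / 3 4 6 2 5 1 / 6 2 3 5 1 4 / 4 1 5 6 2 3 / 1 6 2 4 3 5 / 5 3 4 1 6 2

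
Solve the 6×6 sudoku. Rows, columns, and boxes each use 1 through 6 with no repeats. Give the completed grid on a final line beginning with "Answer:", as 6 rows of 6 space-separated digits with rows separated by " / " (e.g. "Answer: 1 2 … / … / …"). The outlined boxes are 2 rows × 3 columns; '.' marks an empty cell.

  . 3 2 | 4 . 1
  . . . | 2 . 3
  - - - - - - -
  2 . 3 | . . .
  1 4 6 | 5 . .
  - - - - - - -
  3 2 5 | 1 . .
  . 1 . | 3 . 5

Step 1. [r6c1∈{4,6}] box 5 places 6 nowhere but r6c1 ⇒ r6c1=6.
Step 2. [r1c5∈{5,6}] 6 has one home in row 1: r1c5, so r1c5=6.
Step 3. [r5c5∈{4}] r5c5 is down to just 4 ⇒ r5c5=4.
Step 4. [r1c1∈{5}] r1c1 has the single candidate 5 ⇒ r1c1=5.
Step 5. [r6c3∈{4}] r6c3 has the single candidate 4, so r6c3=4.
Step 6. [r3c4∈{6}] nothing but 6 survives at r3c4, so r3c4=6.
Step 7. [r4c6∈{2}] nothing but 2 survives at r4c6. So r4c6=2.
Step 8. [r2c2∈{6}] nothing but 6 survives at r2c2, so r2c2=6.
Step 9. [r5c6∈{6}] r5c6 has the single candidate 6. So r5c6=6.
Step 10. [r2c1∈{4}] r2c1's peers cover all but 4, so r2c1=4.
Step 11. [r4c5∈{3}] only 3 remains possible at r4c5. So r4c5=3.
Step 12. [r3c2∈{5}] r3c2 is down to just 5, so r3c2=5.
Step 13. [r3c6∈{4}] only 4 remains possible at r3c6, so r3c6=4.
Step 14. [r2c3∈{1}] r2c3 has the single candidate 1. So r2c3=1.
Step 15. [r6c5∈{2}] nothing but 2 survives at r6c5 ⇒ r6c5=2.
Step 16. [r2c5∈{5}] r2c5's peers cover all but 5 ⇒ r2c5=5.
Step 17. [r3c5∈{1}] r3c5's peers cover all but 1, so r3c5=1.

Answer: 5 3 2 4 6 1 / 4 6 1 2 5 3 / 2 5 3 6 1 4 / 1 4 6 5 3 2 / 3 2 5 1 4 6 / 6 1 4 3 2 5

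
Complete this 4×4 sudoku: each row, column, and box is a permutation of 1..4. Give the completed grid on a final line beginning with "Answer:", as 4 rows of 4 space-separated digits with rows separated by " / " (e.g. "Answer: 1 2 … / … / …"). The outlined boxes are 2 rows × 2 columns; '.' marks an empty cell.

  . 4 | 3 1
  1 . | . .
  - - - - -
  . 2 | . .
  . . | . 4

Step 1. [r4c3∈{1,2}] across row 4, 2 lands solely at r4c3, so r4c3=2.
Step 2. [r4c1∈{3}] only 3 remains possible at r4c1. So r4c1=3.
Step 3. [r3c3∈{1}] only 1 remains possible at r3c3. So r3c3=1.
Step 4. [r1c1∈{2}] nothing but 2 survives at r1c1. So r1c1=2.
Step 5. [r2c2∈{3}] r2c2 has the single candidate 3, so r2c2=3.
Step 6. [r2c4∈{2}] r2c4's peers cover all but 2. So r2c4=2.
Step 7. [r3c4∈{3}] only 3 remains possible at r3c4. So r3c4=3.
Step 8. [r4c2∈{1}] r4c2 is down to just 1 ⇒ r4c2=1.
Step 9. [r3c1∈{4}] only 4 remains possible at r3c1, so r3c1=4.
Step 10. [r2c3∈{4}] r2c3 has the single candidate 4 ⇒ r2c3=4.

Answer: 2 4 3 1 / 1 3 4 2 / 4 2 1 3 / 3 1 2 4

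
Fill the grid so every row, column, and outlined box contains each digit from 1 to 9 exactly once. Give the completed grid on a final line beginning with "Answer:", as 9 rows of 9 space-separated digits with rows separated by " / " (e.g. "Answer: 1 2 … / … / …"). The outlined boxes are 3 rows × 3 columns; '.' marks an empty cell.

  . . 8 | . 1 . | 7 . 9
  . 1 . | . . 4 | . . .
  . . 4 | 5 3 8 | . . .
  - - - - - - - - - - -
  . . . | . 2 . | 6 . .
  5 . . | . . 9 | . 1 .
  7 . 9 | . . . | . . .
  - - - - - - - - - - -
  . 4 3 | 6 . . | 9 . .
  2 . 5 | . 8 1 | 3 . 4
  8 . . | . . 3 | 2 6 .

Step 1. [r3c8∈{2}] r3c8 is down to just 2. So r3c8=2.
Step 2. [r8c8∈{7}] r8c8 has the single candidate 7, so r8c8=7.
Step 3. [r8c2∈{6,9}] r8c2 is the only open cell in row 8 admitting 6. So r8c2=6.
Step 4. [r4c1∈{1,3,4}] r4c1 is the only open cell in col 1 admitting 4 ⇒ r4c1=4.
Step 5. [r6c4∈{1,3,4,8}] across row 6, 1 lands solely at r6c4. So r6c4=1.
Step 6. [r9c2∈{7,9}] in box 7, 9 fits only at r9c2. So r9c2=9.
Step 7. [r2c5∈{6,7,9}] in col 5, 9 fits only at r2c5 ⇒ r2c5=9.
Step 8. [r2c4∈{2,7}] in box 2, 7 fits only at r2c4, so r2c4=7.
Step 9. [r5c3∈{2,6}] r5c3 is the only open cell in box 4 admitting 6 ⇒ r5c3=6.
Step 10. [r6c5∈{4,5,6}] across col 5, 6 lands solely at r6c5 ⇒ r6c5=6.
Step 11. [r6c6∈{5}] nothing but 5 survives at r6c6, so r6c6=5.
Step 12. [r2c7∈{5,8}] r2c7 is the only open cell in col 7 admitting 5, so r2c7=5.
Step 13. [r4c8∈{3,5,8,9}] across row 4, 9 lands solely at r4c8, so r4c8=9.
Step 14. [r4c9∈{3,5,7,8}] in row 4, 5 fits only at r4c9. So r4c9=5.
Step 15. [r5c9∈{2,3,7,8}] col 9 places 7 nowhere but r5c9, so r5c9=7.
Step 16. [r5c2∈{2,3,8}] r5c2 is the only open cell in row 5 admitting 2. So r5c2=2.
Step 17. [r5c5∈{4}] r5c5's peers cover all but 4, so r5c5=4.
Step 18. [r5c7∈{8}] r5c7's peers cover all but 8. So r5c7=8.
Step 19. [r9c9∈{1}] r9c9 has the single candidate 1 ⇒ r9c9=1.
Step 20. [r9c5∈{5,7}] across row 9, 5 lands solely at r9c5. So r9c5=5.
Step 21. [r1c8∈{3,4}] r1c8 is the only open cell in row 1 admitting 4. So r1c8=4.
Step 22. [r6c8∈{3}] r6c8 is down to just 3 ⇒ r6c8=3.
Step 23. [r2c9∈{3,6,8}] col 9 places 3 nowhere but r2c9 ⇒ r2c9=3.
Step 24. [r4c2∈{3,8}] r4c2 is the only open cell in box 4 admitting 3 ⇒ r4c2=3.
Step 25. [r1c6∈{2,6}] across col 6, 6 lands solely at r1c6. So r1c6=6.
Step 26. [r3c1∈{6,9}] 9 has one home in row 3: r3c1 ⇒ r3c1=9.
Step 27. [r7c5∈{7}] only 7 remains possible at r7c5. So r7c5=7.
Step 28. [r7c8∈{5,8}] across row 7, 5 lands solely at r7c8, so r7c8=5.
Step 29. [r7c9∈{8}] r7c9's peers cover all but 8 ⇒ r7c9=8.
Step 30. [r9c4∈{4}] r9c4 is down to just 4 ⇒ r9c4=4.
Step 31. [r9c3∈{7}] r9c3 has the single candidate 7, so r9c3=7.
Step 32. [r1c4∈{2}] r1c4 has the single candidate 2 ⇒ r1c4=2.
Step 33. [r3c9∈{6}] r3c9 has the single candidate 6, so r3c9=6.
Step 34. [r6c2∈{8}] r6c2 has the single candidate 8, so r6c2=8.
Step 35. [r5c4∈{3}] nothing but 3 survives at r5c4. So r5c4=3.
Step 36. [r6c9∈{2}] nothing but 2 survives at r6c9 ⇒ r6c9=2.
Step 37. [r1c1∈{3}] r1c1 has the single candidate 3. So r1c1=3.
Step 38. [r7c1∈{1}] r7c1 has the single candidate 1. So r7c1=1.
Step 39. [r6c7∈{4}] r6c7's peers cover all but 4, so r6c7=4.
Step 40. [r8c4∈{9}] nothing but 9 survives at r8c4 ⇒ r8c4=9.
Step 41. [r1c2∈{5}] r1c2 has the single candidate 5, so r1c2=5.
Step 42. [r4c4∈{8}] r4c4 has the single candidate 8. So r4c4=8.
Step 43. [r2c3∈{2}] only 2 remains possible at r2c3, so r2c3=2.
Step 44. [r3c2∈{7}] nothing but 7 survives at r3c2 ⇒ r3c2=7.
Step 45. [r3c7∈{1}] r3c7 has the single candidate 1 ⇒ r3c7=1.
Step 46. [r4c6∈{7}] r4c6's peers cover all but 7, so r4c6=7.
Step 47. [r4c3∈{1}] only 1 remains possible at r4c3 ⇒ r4c3=1.
Step 48. [r2c8∈{8}] r2c8's peers cover all but 8 ⇒ r2c8=8.
Step 49. [r7c6∈{2}] r7c6 has the single candidate 2, so r7c6=2.
Step 50. [r2c1∈{6}] r2c1's peers cover all but 6, so r2c1=6.

Answer: 3 5 8 2 1 6 7 4 9 / 6 1 2 7 9 4 5 8 3 / 9 7 4 5 3 8 1 2 6 / 4 3 1 8 2 7 6 9 5 / 5 2 6 3 4 9 8 1 7 / 7 8 9 1 6 5 4 3 2 / 1 4 3 6 7 2 9 5 8 / 2 6 5 9 8 1 3 7 4 / 8 9 7 4 5 3 2 6 1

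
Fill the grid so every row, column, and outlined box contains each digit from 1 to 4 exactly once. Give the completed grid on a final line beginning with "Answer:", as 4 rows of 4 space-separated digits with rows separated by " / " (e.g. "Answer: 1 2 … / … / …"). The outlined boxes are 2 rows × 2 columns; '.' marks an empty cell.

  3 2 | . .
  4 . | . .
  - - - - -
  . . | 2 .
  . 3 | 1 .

Step 1. [r1c4∈{1,4}] r1c4 is the only open cell in row 1 admitting 1, so r1c4=1.
Step 2. [r3c2∈{1,4}] across col 2, 4 lands solely at r3c2, so r3c2=4.
Step 3. [r3c4∈{3}] nothing but 3 survives at r3c4, so r3c4=3.
Step 4. [r4c1∈{2}] nothing but 2 survives at r4c1, so r4c1=2.
Step 5. [r4c4∈{4}] r4c4 is down to just 4 ⇒ r4c4=4.
Step 6. [r2c4∈{2}] r2c4 is down to just 2, so r2c4=2.
Step 7. [r3c1∈{1}] r3c1 is down to just 1, so r3c1=1.
Step 8. [r2c2∈{1}] r2c2's peers cover all but 1, so r2c2=1.
Step 9. [r1c3∈{4}] r1c3 has the single candidate 4, so r1c3=4.
Step 10. [r2c3∈{3}] r2c3 is down to just 3, so r2c3=3.

Answer: 3 2 4 1 / 4 1 3 2 / 1 4 2 3 / 2 3 1 4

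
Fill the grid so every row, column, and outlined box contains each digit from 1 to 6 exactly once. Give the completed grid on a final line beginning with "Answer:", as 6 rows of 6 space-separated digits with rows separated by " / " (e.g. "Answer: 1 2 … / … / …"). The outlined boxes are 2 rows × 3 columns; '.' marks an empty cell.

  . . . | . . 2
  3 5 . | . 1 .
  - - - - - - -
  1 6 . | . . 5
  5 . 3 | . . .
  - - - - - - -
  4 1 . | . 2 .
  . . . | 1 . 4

Step 1. [r2c6∈{6}] r2c6 has the single candidate 6. So r2c6=6.
Step 2. [r2c4∈{4}] nothing but 4 survives at r2c4, so r2c4=4.
Step 3. [r6c1∈{2,6}] 2 has one home in col 1: r6c1 ⇒ r6c1=2.
Step 4. [r4c2∈{2,4}] r4c2 is the only open cell in col 2 admitting 2. So r4c2=2.
Step 5. [r4c5∈{4,6}] in row 4, 4 fits only at r4c5, so r4c5=4.
Step 6. [r6c5∈{3,5,6}] in col 5, 6 fits only at r6c5 ⇒ r6c5=6.
Step 7. [r5c4∈{3,5}] 5 has one home in box 6: r5c4, so r5c4=5.
Step 8. [r1c4∈{3}] r1c4's peers cover all but 3 ⇒ r1c4=3.
Step 9. [r1c3∈{1,4,6}] 1 has one home in row 1: r1c3. So r1c3=1.
Step 10. [r1c2∈{4}] r1c2's peers cover all but 4, so r1c2=4.
Step 11. [r5c3∈{6}] r5c3 has the single candidate 6. So r5c3=6.
Step 12. [r1c1∈{6}] nothing but 6 survives at r1c1. So r1c1=6.
Step 13. [r5c6∈{3}] only 3 remains possible at r5c6, so r5c6=3.
Step 14. [r3c5∈{3}] r3c5 has the single candidate 3 ⇒ r3c5=3.
Step 15. [r4c6∈{1}] r4c6 has the single candidate 1. So r4c6=1.
Step 16. [r6c2∈{3}] only 3 remains possible at r6c2, so r6c2=3.
Step 17. [r2c3∈{2}] r2c3 has the single candidate 2, so r2c3=2.
Step 18. [r1c5∈{5}] r1c5 has the single candidate 5, so r1c5=5.
Step 19. [r3c4∈{2}] r3c4 is down to just 2. So r3c4=2.
Step 20. [r3c3∈{4}] only 4 remains possible at r3c3 ⇒ r3c3=4.
Step 21. [r6c3∈{5}] r6c3 has the single candidate 5, so r6c3=5.
Step 22. [r4c4∈{6}] only 6 remains possible at r4c4. So r4c4=6.

Answer: 6 4 1 3 5 2 / 3 5 2 4 1 6 / 1 6 4 2 3 5 / 5 2 3 6 4 1 / 4 1 6 5 2 3 / 2 3 5 1 6 4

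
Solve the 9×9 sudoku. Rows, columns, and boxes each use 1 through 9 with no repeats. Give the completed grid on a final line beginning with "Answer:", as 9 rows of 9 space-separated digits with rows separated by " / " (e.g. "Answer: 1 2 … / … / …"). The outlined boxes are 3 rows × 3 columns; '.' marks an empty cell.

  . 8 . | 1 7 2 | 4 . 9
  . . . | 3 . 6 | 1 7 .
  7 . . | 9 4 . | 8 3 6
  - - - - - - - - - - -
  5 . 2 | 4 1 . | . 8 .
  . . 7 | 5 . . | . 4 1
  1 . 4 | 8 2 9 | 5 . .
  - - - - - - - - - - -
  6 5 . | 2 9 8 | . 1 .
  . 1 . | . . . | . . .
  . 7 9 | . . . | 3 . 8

Step 1. [r6c8∈{6}] only 6 remains possible at r6c8. So r6c8=6.
Step 2. [r5c6∈{3}] r5c6 is down to just 3, so r5c6=3.
Step 3. [r6c9∈{3,7}] row 6 places 7 nowhere but r6c9. So r6c9=7.
Step 4. [r8c7∈{2,6,7,9}] across col 7, 6 lands solely at r8c7 ⇒ r8c7=6.
Step 5. [r3c6∈{5}] r3c6's peers cover all but 5 ⇒ r3c6=5.
Step 6. [r1c8∈{5}] r1c8 has the single candidate 5. So r1c8=5.
Step 7. [r8c5∈{3,5}] r8c5 is the only open cell in col 5 admitting 3. So r8c5=3.
Step 8. [r2c9∈{2}] r2c9's peers cover all but 2 ⇒ r2c9=2.
Step 9. [r4c2∈{3,6,9}] 6 has one home in row 4: r4c2. So r4c2=6.
Step 10. [r5c2∈{9}] nothing but 9 survives at r5c2, so r5c2=9.
Step 11. [r9c8∈{2}] r9c8 is down to just 2, so r9c8=2.
Step 12. [r9c1∈{4}] nothing but 4 survives at r9c1. So r9c1=4.
Step 13. [r8c6∈{4,7}] 4 has one home in col 6: r8c6. So r8c6=4.
Step 14. [r8c1∈{2,8}] in row 8, 2 fits only at r8c1, so r8c1=2.
Step 15. [r1c3∈{3,6}] in row 1, 6 fits only at r1c3, so r1c3=6.
Step 16. [r9c5∈{5,6}] r9c5 is the only open cell in row 9 admitting 5, so r9c5=5.
Step 17. [r8c4∈{7}] only 7 remains possible at r8c4, so r8c4=7.
Step 18. [r8c3∈{8}] nothing but 8 survives at r8c3, so r8c3=8.
Step 19. [r4c6∈{7}] r4c6 is down to just 7. So r4c6=7.
Step 20. [r6c2∈{3}] r6c2 has the single candidate 3 ⇒ r6c2=3.
Step 21. [r5c5∈{6}] r5c5's peers cover all but 6. So r5c5=6.
Step 22. [r9c4∈{6}] r9c4's peers cover all but 6, so r9c4=6.
Step 23. [r2c2∈{4}] r2c2 is down to just 4, so r2c2=4.
Step 24. [r7c3∈{3}] only 3 remains possible at r7c3 ⇒ r7c3=3.
Step 25. [r1c1∈{3}] only 3 remains possible at r1c1 ⇒ r1c1=3.
Step 26. [r5c1∈{8}] r5c1's peers cover all but 8, so r5c1=8.
Step 27. [r9c6∈{1}] r9c6 is down to just 1. So r9c6=1.
Step 28. [r4c9∈{3}] r4c9's peers cover all but 3. So r4c9=3.
Step 29. [r2c5∈{8}] r2c5 has the single candidate 8. So r2c5=8.
Step 30. [r5c7∈{2}] r5c7 is down to just 2, so r5c7=2.
Step 31. [r2c1∈{9}] only 9 remains possible at r2c1. So r2c1=9.
Step 32. [r7c9∈{4}] nothing but 4 survives at r7c9, so r7c9=4.
Step 33. [r3c2∈{2}] r3c2 is down to just 2. So r3c2=2.
Step 34. [r2c3∈{5}] only 5 remains possible at r2c3. So r2c3=5.
Step 35. [r4c7∈{9}] nothing but 9 survives at r4c7, so r4c7=9.
Step 36. [r7c7∈{7}] nothing but 7 survives at r7c7 ⇒ r7c7=7.
Step 37. [r8c9∈{5}] r8c9 is down to just 5. So r8c9=5.
Step 38. [r8c8∈{9}] only 9 remains possible at r8c8 ⇒ r8c8=9.
Step 39. [r3c3∈{1}] r3c3 has the single candidate 1, so r3c3=1.

Answer: 3 8 6 1 7 2 4 5 9 / 9 4 5 3 8 6 1 7 2 / 7 2 1 9 4 5 8 3 6 / 5 6 2 4 1 7 9 8 3 / 8 9 7 5 6 3 2 4 1 / 1 3 4 8 2 9 5 6 7 / 6 5 3 2 9 8 7 1 4 / 2 1 8 7 3 4 6 9 5 / 4 7 9 6 5 1 3 2 8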